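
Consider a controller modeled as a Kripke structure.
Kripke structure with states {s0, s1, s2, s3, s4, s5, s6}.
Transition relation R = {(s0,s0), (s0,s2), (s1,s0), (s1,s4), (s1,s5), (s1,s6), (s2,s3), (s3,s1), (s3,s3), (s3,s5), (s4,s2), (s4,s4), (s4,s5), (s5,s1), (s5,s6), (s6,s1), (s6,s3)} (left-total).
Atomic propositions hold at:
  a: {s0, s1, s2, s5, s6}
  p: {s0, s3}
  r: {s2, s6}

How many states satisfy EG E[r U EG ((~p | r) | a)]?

Sat(~p) = {s1, s2, s4, s5, s6}
Sat(~p | r) = {s1, s2, s4, s5, s6}
Sat((~p | r) | a) = {s0, s1, s2, s4, s5, s6}
EG ((~p | r) | a): greatest fixpoint, start Z0 = {s0, s1, s2, s4, s5, s6}, keep only states in Sat with some successor in Z. Z1 = {s0, s1, s4, s5, s6}; fixed.
Sat(EG ((~p | r) | a)) = {s0, s1, s4, s5, s6}
E[r U EG ((~p | r) | a)]: least fixpoint, start Z0 = Sat(EG ((~p | r) | a)) = {s0, s1, s4, s5, s6}, add states in Sat(r) with some successor in Z. Already a fixed point.
Sat(E[r U EG ((~p | r) | a)]) = {s0, s1, s4, s5, s6}
EG E[r U EG ((~p | r) | a)]: greatest fixpoint, start Z0 = {s0, s1, s4, s5, s6}, keep only states in Sat with some successor in Z. Already a fixed point.
Sat(EG E[r U EG ((~p | r) | a)]) = {s0, s1, s4, s5, s6}
|Sat(EG E[r U EG ((~p | r) | a)])| = |{s0, s1, s4, s5, s6}| = 5.

5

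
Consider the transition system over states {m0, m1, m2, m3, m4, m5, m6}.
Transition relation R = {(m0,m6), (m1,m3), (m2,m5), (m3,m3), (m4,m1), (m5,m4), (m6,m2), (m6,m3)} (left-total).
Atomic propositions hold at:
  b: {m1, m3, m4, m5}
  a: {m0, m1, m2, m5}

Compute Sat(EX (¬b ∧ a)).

Sat(¬b) = {m0, m2, m6}
Sat(¬b ∧ a) = {m0, m2}
Sat(EX (¬b ∧ a)) = {s : some successor in {m0, m2}} = {m6}

{m6}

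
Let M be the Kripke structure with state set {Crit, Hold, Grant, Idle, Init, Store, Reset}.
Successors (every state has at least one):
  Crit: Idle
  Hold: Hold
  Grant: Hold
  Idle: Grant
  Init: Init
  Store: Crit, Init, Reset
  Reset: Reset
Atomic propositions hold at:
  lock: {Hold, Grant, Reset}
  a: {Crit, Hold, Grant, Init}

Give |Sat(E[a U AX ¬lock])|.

2

Sat(¬lock) = {Crit, Idle, Init, Store}
Sat(AX ¬lock) = {s : every successor in {Crit, Idle, Init, Store}} = {Crit, Init}
E[a U AX ¬lock]: least fixpoint, start Z0 = Sat(AX ¬lock) = {Crit, Init}, add states in Sat(a) with some successor in Z. Already a fixed point.
Sat(E[a U AX ¬lock]) = {Crit, Init}
|Sat(E[a U AX ¬lock])| = |{Crit, Init}| = 2.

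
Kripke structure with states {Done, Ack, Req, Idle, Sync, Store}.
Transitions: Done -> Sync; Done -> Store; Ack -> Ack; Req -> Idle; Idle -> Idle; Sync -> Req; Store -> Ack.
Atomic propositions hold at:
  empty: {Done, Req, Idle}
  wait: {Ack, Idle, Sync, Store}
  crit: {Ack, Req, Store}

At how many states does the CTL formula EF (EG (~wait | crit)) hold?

Sat(~wait) = {Done, Req}
Sat(~wait | crit) = {Done, Ack, Req, Store}
EG (~wait | crit): greatest fixpoint, start Z0 = {Done, Ack, Req, Store}, keep only states in Sat with some successor in Z. Z1 = {Done, Ack, Store}; fixed.
Sat(EG (~wait | crit)) = {Done, Ack, Store}
EF (EG (~wait | crit)): least fixpoint, start Z0 = {Done, Ack, Store}, add states with some successor in Z. Already a fixed point.
Sat(EF (EG (~wait | crit))) = {Done, Ack, Store}
|Sat(EF (EG (~wait | crit)))| = |{Done, Ack, Store}| = 3.

3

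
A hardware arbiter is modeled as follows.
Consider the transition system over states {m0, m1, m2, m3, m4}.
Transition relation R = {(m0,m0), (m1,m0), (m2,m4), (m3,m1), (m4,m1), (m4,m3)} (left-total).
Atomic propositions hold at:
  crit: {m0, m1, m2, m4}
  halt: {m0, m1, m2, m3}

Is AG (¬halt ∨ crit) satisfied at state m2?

No

Sat(¬halt) = {m4}
Sat(¬halt ∨ crit) = {m0, m1, m2, m4}
AG (¬halt ∨ crit): greatest fixpoint, start Z0 = {m0, m1, m2, m4}, keep only states in Sat with every successor in Z. Z1 = {m0, m1, m2}; Z2 = {m0, m1}; fixed.
Sat(AG (¬halt ∨ crit)) = {m0, m1}
m2 ∉ Sat(AG (¬halt ∨ crit)) = {m0, m1}, so the formula does not hold at m2.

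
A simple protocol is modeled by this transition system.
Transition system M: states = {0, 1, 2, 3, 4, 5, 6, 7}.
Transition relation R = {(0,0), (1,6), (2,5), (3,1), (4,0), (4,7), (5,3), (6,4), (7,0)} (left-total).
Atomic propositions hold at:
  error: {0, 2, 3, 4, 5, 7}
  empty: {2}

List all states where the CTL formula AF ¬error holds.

Sat(¬error) = {1, 6}
AF ¬error: least fixpoint, start Z0 = {1, 6}, add states with every successor in Z. Z1 = {1, 3, 6}; Z2 = {1, 3, 5, 6}; Z3 = {1, 2, 3, 5, 6}; fixed.
Sat(AF ¬error) = {1, 2, 3, 5, 6}

{1, 2, 3, 5, 6}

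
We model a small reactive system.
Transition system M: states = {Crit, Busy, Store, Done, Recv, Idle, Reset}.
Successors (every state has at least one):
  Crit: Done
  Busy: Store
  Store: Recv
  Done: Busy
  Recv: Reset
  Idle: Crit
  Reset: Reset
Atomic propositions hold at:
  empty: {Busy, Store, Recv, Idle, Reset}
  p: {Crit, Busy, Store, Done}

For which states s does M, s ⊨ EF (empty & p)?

{Crit, Busy, Store, Done, Idle}

Sat(empty & p) = {Busy, Store}
EF (empty & p): least fixpoint, start Z0 = {Busy, Store}, add states with some successor in Z. Z1 = {Busy, Store, Done}; Z2 = {Crit, Busy, Store, Done}; Z3 = {Crit, Busy, Store, Done, Idle}; fixed.
Sat(EF (empty & p)) = {Crit, Busy, Store, Done, Idle}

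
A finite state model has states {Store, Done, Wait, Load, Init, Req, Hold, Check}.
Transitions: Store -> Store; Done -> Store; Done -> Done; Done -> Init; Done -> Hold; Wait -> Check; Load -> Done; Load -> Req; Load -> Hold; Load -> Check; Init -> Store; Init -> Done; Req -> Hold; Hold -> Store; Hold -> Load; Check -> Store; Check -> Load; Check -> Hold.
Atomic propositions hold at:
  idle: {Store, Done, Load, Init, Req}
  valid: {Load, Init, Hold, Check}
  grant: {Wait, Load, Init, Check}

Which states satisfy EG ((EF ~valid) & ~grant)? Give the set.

{Store, Done, Req, Hold}

Sat(~valid) = {Store, Done, Wait, Req}
EF ~valid: least fixpoint, start Z0 = {Store, Done, Wait, Req}, add states with some successor in Z. Z1 = {Store, Done, Wait, Load, Init, Req, Hold, Check}; fixed.
Sat(EF ~valid) = {Store, Done, Wait, Load, Init, Req, Hold, Check}
Sat(~grant) = {Store, Done, Req, Hold}
Sat((EF ~valid) & ~grant) = {Store, Done, Req, Hold}
EG ((EF ~valid) & ~grant): greatest fixpoint, start Z0 = {Store, Done, Req, Hold}, keep only states in Sat with some successor in Z. Already a fixed point.
Sat(EG ((EF ~valid) & ~grant)) = {Store, Done, Req, Hold}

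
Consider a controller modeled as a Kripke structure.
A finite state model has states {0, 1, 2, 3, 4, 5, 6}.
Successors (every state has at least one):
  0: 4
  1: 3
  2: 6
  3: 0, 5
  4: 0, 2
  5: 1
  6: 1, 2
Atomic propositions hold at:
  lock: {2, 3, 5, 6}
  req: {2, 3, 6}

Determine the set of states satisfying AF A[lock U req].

A[lock U req]: least fixpoint, start Z0 = Sat(req) = {2, 3, 6}, add states in Sat(lock) with every successor in Z. Already a fixed point.
Sat(A[lock U req]) = {2, 3, 6}
AF A[lock U req]: least fixpoint, start Z0 = {2, 3, 6}, add states with every successor in Z. Z1 = {1, 2, 3, 6}; Z2 = {1, 2, 3, 5, 6}; fixed.
Sat(AF A[lock U req]) = {1, 2, 3, 5, 6}

{1, 2, 3, 5, 6}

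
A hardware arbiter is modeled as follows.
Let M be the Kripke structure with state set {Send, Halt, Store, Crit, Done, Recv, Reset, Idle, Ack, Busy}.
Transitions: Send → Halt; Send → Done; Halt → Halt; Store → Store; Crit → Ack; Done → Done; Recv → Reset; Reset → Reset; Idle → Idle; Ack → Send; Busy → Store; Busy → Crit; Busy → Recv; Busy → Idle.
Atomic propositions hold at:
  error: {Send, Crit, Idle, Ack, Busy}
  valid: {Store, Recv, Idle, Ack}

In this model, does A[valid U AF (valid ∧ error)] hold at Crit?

Sat(valid ∧ error) = {Idle, Ack}
AF (valid ∧ error): least fixpoint, start Z0 = {Idle, Ack}, add states with every successor in Z. Z1 = {Crit, Idle, Ack}; fixed.
Sat(AF (valid ∧ error)) = {Crit, Idle, Ack}
A[valid U AF (valid ∧ error)]: least fixpoint, start Z0 = Sat(AF (valid ∧ error)) = {Crit, Idle, Ack}, add states in Sat(valid) with every successor in Z. Already a fixed point.
Sat(A[valid U AF (valid ∧ error)]) = {Crit, Idle, Ack}
Crit ∈ Sat(A[valid U AF (valid ∧ error)]) = {Crit, Idle, Ack}, so the formula holds at Crit.

Yes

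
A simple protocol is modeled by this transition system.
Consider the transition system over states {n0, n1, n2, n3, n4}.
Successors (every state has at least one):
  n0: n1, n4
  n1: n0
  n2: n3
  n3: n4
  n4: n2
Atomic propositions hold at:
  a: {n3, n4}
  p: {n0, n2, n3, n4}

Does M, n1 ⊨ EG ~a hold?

Sat(~a) = {n0, n1, n2}
EG ~a: greatest fixpoint, start Z0 = {n0, n1, n2}, keep only states in Sat with some successor in Z. Z1 = {n0, n1}; fixed.
Sat(EG ~a) = {n0, n1}
n1 ∈ Sat(EG ~a) = {n0, n1}, so the formula holds at n1.

Yes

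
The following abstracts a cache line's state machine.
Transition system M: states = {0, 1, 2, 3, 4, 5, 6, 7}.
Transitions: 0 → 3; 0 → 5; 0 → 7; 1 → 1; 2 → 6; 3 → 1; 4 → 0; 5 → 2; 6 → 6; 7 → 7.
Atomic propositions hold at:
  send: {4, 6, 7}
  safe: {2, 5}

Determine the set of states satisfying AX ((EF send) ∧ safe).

{5}

EF send: least fixpoint, start Z0 = {4, 6, 7}, add states with some successor in Z. Z1 = {0, 2, 4, 6, 7}; Z2 = {0, 2, 4, 5, 6, 7}; fixed.
Sat(EF send) = {0, 2, 4, 5, 6, 7}
Sat((EF send) ∧ safe) = {2, 5}
Sat(AX ((EF send) ∧ safe)) = {s : every successor in {2, 5}} = {5}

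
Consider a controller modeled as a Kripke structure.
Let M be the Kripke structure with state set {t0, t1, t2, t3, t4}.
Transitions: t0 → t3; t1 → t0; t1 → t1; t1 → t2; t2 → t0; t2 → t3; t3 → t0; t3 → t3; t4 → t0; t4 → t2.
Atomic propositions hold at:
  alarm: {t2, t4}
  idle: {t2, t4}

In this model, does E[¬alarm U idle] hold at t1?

Yes

Sat(¬alarm) = {t0, t1, t3}
E[¬alarm U idle]: least fixpoint, start Z0 = Sat(idle) = {t2, t4}, add states in Sat(¬alarm) with some successor in Z. Z1 = {t1, t2, t4}; fixed.
Sat(E[¬alarm U idle]) = {t1, t2, t4}
t1 ∈ Sat(E[¬alarm U idle]) = {t1, t2, t4}, so the formula holds at t1.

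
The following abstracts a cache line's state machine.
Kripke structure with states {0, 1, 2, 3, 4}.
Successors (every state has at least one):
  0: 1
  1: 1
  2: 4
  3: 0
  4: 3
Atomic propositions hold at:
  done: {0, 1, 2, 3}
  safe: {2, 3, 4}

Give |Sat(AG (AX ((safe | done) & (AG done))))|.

4

Sat(safe | done) = {0, 1, 2, 3, 4}
AG done: greatest fixpoint, start Z0 = {0, 1, 2, 3}, keep only states in Sat with every successor in Z. Z1 = {0, 1, 3}; fixed.
Sat(AG done) = {0, 1, 3}
Sat((safe | done) & (AG done)) = {0, 1, 3}
Sat(AX ((safe | done) & (AG done))) = {s : every successor in {0, 1, 3}} = {0, 1, 3, 4}
AG (AX ((safe | done) & (AG done))): greatest fixpoint, start Z0 = {0, 1, 3, 4}, keep only states in Sat with every successor in Z. Already a fixed point.
Sat(AG (AX ((safe | done) & (AG done)))) = {0, 1, 3, 4}
|Sat(AG (AX ((safe | done) & (AG done))))| = |{0, 1, 3, 4}| = 4.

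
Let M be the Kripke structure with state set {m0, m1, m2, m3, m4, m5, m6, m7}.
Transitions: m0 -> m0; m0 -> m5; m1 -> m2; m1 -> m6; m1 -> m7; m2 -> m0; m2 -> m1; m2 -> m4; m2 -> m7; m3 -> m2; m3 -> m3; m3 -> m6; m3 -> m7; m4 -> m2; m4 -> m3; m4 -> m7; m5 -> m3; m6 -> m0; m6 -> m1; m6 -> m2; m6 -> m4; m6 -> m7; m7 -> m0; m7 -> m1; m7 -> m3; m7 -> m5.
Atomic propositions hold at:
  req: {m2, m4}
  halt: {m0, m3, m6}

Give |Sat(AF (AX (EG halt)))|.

EG halt: greatest fixpoint, start Z0 = {m0, m3, m6}, keep only states in Sat with some successor in Z. Already a fixed point.
Sat(EG halt) = {m0, m3, m6}
Sat(AX (EG halt)) = {s : every successor in {m0, m3, m6}} = {m5}
AF (AX (EG halt)): least fixpoint, start Z0 = {m5}, add states with every successor in Z. Already a fixed point.
Sat(AF (AX (EG halt))) = {m5}
|Sat(AF (AX (EG halt)))| = |{m5}| = 1.

1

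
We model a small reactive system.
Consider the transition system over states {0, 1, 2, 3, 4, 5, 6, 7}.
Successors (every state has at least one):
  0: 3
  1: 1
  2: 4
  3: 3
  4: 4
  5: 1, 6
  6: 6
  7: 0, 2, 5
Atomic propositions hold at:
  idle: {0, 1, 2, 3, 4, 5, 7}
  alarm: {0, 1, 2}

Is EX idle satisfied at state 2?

Sat(EX idle) = {s : some successor in {0, 1, 2, 3, 4, 5, 7}} = {0, 1, 2, 3, 4, 5, 7}
2 ∈ Sat(EX idle) = {0, 1, 2, 3, 4, 5, 7}, so the formula holds at 2.

Yes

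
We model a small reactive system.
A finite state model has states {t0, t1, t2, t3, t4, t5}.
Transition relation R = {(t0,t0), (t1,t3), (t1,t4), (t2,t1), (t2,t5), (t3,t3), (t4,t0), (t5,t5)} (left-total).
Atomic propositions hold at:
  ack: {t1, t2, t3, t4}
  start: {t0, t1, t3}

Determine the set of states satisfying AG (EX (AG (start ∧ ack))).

Sat(start ∧ ack) = {t1, t3}
AG (start ∧ ack): greatest fixpoint, start Z0 = {t1, t3}, keep only states in Sat with every successor in Z. Z1 = {t3}; fixed.
Sat(AG (start ∧ ack)) = {t3}
Sat(EX (AG (start ∧ ack))) = {s : some successor in {t3}} = {t1, t3}
AG (EX (AG (start ∧ ack))): greatest fixpoint, start Z0 = {t1, t3}, keep only states in Sat with every successor in Z. Z1 = {t3}; fixed.
Sat(AG (EX (AG (start ∧ ack)))) = {t3}

{t3}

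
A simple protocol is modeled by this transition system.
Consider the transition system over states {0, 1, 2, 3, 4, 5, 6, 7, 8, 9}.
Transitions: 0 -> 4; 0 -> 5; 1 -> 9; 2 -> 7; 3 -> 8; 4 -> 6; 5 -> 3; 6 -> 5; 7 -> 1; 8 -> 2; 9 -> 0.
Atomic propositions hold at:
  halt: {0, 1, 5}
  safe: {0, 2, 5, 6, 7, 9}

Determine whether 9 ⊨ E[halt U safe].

Yes

E[halt U safe]: least fixpoint, start Z0 = Sat(safe) = {0, 2, 5, 6, 7, 9}, add states in Sat(halt) with some successor in Z. Z1 = {0, 1, 2, 5, 6, 7, 9}; fixed.
Sat(E[halt U safe]) = {0, 1, 2, 5, 6, 7, 9}
9 ∈ Sat(E[halt U safe]) = {0, 1, 2, 5, 6, 7, 9}, so the formula holds at 9.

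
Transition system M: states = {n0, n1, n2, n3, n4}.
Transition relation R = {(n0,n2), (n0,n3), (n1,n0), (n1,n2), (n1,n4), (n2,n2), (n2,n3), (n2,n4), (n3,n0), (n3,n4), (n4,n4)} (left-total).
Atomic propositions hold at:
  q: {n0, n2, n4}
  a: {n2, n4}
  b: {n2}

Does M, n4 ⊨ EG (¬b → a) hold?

Yes

Sat(¬b) = {n0, n1, n3, n4}
Sat(¬b → a) = {n2, n4}
EG (¬b → a): greatest fixpoint, start Z0 = {n2, n4}, keep only states in Sat with some successor in Z. Already a fixed point.
Sat(EG (¬b → a)) = {n2, n4}
n4 ∈ Sat(EG (¬b → a)) = {n2, n4}, so the formula holds at n4.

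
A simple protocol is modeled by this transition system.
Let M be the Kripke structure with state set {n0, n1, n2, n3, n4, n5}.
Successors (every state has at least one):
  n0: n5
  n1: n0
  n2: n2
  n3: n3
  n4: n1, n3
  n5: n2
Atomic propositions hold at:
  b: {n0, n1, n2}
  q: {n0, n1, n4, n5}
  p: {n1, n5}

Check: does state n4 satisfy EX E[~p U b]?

Yes

Sat(~p) = {n0, n2, n3, n4}
E[~p U b]: least fixpoint, start Z0 = Sat(b) = {n0, n1, n2}, add states in Sat(~p) with some successor in Z. Z1 = {n0, n1, n2, n4}; fixed.
Sat(E[~p U b]) = {n0, n1, n2, n4}
Sat(EX E[~p U b]) = {s : some successor in {n0, n1, n2, n4}} = {n1, n2, n4, n5}
n4 ∈ Sat(EX E[~p U b]) = {n1, n2, n4, n5}, so the formula holds at n4.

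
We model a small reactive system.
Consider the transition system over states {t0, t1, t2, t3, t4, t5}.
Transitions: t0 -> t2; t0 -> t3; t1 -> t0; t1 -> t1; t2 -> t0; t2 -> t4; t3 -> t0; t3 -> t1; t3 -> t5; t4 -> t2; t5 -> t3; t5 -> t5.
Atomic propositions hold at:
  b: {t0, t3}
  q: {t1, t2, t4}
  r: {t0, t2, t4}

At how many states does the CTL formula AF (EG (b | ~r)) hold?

4

Sat(~r) = {t1, t3, t5}
Sat(b | ~r) = {t0, t1, t3, t5}
EG (b | ~r): greatest fixpoint, start Z0 = {t0, t1, t3, t5}, keep only states in Sat with some successor in Z. Already a fixed point.
Sat(EG (b | ~r)) = {t0, t1, t3, t5}
AF (EG (b | ~r)): least fixpoint, start Z0 = {t0, t1, t3, t5}, add states with every successor in Z. Already a fixed point.
Sat(AF (EG (b | ~r))) = {t0, t1, t3, t5}
|Sat(AF (EG (b | ~r)))| = |{t0, t1, t3, t5}| = 4.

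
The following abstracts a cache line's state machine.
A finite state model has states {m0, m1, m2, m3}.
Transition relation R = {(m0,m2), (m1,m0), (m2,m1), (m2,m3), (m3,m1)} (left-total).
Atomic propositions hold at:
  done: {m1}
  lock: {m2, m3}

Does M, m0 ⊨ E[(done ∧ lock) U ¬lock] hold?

Sat(done ∧ lock) = ∅
Sat(¬lock) = {m0, m1}
E[(done ∧ lock) U ¬lock]: least fixpoint, start Z0 = Sat(¬lock) = {m0, m1}, add states in Sat(done ∧ lock) with some successor in Z. Already a fixed point.
Sat(E[(done ∧ lock) U ¬lock]) = {m0, m1}
m0 ∈ Sat(E[(done ∧ lock) U ¬lock]) = {m0, m1}, so the formula holds at m0.

Yes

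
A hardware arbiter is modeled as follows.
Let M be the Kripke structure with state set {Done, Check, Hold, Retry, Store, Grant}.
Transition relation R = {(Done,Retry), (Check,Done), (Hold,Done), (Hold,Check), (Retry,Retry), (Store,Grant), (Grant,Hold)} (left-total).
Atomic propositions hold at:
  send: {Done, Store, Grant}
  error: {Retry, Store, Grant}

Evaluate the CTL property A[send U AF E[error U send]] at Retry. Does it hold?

No

E[error U send]: least fixpoint, start Z0 = Sat(send) = {Done, Store, Grant}, add states in Sat(error) with some successor in Z. Already a fixed point.
Sat(E[error U send]) = {Done, Store, Grant}
AF E[error U send]: least fixpoint, start Z0 = {Done, Store, Grant}, add states with every successor in Z. Z1 = {Done, Check, Store, Grant}; Z2 = {Done, Check, Hold, Store, Grant}; fixed.
Sat(AF E[error U send]) = {Done, Check, Hold, Store, Grant}
A[send U AF E[error U send]]: least fixpoint, start Z0 = Sat(AF E[error U send]) = {Done, Check, Hold, Store, Grant}, add states in Sat(send) with every successor in Z. Already a fixed point.
Sat(A[send U AF E[error U send]]) = {Done, Check, Hold, Store, Grant}
Retry ∉ Sat(A[send U AF E[error U send]]) = {Done, Check, Hold, Store, Grant}, so the formula does not hold at Retry.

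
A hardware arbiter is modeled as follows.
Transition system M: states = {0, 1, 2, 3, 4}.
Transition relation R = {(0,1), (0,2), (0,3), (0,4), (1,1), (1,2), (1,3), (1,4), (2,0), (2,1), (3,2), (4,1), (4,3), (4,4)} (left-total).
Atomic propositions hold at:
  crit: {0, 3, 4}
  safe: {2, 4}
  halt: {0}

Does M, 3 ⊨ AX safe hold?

Yes

Sat(AX safe) = {s : every successor in {2, 4}} = {3}
3 ∈ Sat(AX safe) = {3}, so the formula holds at 3.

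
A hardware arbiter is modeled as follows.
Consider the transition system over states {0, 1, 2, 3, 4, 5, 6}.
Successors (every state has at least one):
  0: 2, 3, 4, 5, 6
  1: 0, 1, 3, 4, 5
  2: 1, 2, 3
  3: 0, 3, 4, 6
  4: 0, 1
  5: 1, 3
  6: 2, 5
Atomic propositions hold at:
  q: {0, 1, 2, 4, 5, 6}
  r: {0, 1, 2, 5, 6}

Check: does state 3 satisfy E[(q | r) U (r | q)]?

No

Sat(q | r) = {0, 1, 2, 4, 5, 6}
Sat(r | q) = {0, 1, 2, 4, 5, 6}
E[(q | r) U (r | q)]: least fixpoint, start Z0 = Sat((r | q)) = {0, 1, 2, 4, 5, 6}, add states in Sat(q | r) with some successor in Z. Already a fixed point.
Sat(E[(q | r) U (r | q)]) = {0, 1, 2, 4, 5, 6}
3 ∉ Sat(E[(q | r) U (r | q)]) = {0, 1, 2, 4, 5, 6}, so the formula does not hold at 3.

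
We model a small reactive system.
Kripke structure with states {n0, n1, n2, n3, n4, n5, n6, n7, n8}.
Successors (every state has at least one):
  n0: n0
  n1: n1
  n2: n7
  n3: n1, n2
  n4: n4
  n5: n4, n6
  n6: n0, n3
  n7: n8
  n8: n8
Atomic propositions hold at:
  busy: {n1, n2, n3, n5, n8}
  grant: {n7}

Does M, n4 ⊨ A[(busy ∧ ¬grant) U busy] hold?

Sat(¬grant) = {n0, n1, n2, n3, n4, n5, n6, n8}
Sat(busy ∧ ¬grant) = {n1, n2, n3, n5, n8}
A[(busy ∧ ¬grant) U busy]: least fixpoint, start Z0 = Sat(busy) = {n1, n2, n3, n5, n8}, add states in Sat(busy ∧ ¬grant) with every successor in Z. Already a fixed point.
Sat(A[(busy ∧ ¬grant) U busy]) = {n1, n2, n3, n5, n8}
n4 ∉ Sat(A[(busy ∧ ¬grant) U busy]) = {n1, n2, n3, n5, n8}, so the formula does not hold at n4.

No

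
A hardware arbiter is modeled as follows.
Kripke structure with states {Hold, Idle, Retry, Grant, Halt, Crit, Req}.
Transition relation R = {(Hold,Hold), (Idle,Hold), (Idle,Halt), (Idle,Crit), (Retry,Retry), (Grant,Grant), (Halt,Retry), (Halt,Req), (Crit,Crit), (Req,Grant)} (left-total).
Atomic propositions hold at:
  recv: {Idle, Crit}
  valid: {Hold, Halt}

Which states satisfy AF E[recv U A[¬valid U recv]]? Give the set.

Sat(¬valid) = {Idle, Retry, Grant, Crit, Req}
A[¬valid U recv]: least fixpoint, start Z0 = Sat(recv) = {Idle, Crit}, add states in Sat(¬valid) with every successor in Z. Already a fixed point.
Sat(A[¬valid U recv]) = {Idle, Crit}
E[recv U A[¬valid U recv]]: least fixpoint, start Z0 = Sat(A[¬valid U recv]) = {Idle, Crit}, add states in Sat(recv) with some successor in Z. Already a fixed point.
Sat(E[recv U A[¬valid U recv]]) = {Idle, Crit}
AF E[recv U A[¬valid U recv]]: least fixpoint, start Z0 = {Idle, Crit}, add states with every successor in Z. Already a fixed point.
Sat(AF E[recv U A[¬valid U recv]]) = {Idle, Crit}

{Idle, Crit}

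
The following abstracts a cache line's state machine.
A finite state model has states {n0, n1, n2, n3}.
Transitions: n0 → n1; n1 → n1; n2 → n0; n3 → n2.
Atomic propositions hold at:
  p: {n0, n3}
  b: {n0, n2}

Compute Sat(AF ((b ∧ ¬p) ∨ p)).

Sat(¬p) = {n1, n2}
Sat(b ∧ ¬p) = {n2}
Sat((b ∧ ¬p) ∨ p) = {n0, n2, n3}
AF ((b ∧ ¬p) ∨ p): least fixpoint, start Z0 = {n0, n2, n3}, add states with every successor in Z. Already a fixed point.
Sat(AF ((b ∧ ¬p) ∨ p)) = {n0, n2, n3}

{n0, n2, n3}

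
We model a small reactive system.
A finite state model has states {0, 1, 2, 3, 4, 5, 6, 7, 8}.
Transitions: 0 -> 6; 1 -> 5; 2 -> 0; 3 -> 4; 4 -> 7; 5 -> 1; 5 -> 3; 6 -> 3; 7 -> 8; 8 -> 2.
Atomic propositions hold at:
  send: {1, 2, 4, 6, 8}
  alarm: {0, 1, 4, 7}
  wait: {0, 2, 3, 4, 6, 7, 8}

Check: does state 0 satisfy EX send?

Sat(EX send) = {s : some successor in {1, 2, 4, 6, 8}} = {0, 3, 5, 7, 8}
0 ∈ Sat(EX send) = {0, 3, 5, 7, 8}, so the formula holds at 0.

Yes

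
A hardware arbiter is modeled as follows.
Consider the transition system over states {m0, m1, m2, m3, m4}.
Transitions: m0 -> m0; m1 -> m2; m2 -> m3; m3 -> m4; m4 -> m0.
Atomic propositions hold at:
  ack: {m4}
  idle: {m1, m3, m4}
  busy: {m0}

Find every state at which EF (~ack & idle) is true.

Sat(~ack) = {m0, m1, m2, m3}
Sat(~ack & idle) = {m1, m3}
EF (~ack & idle): least fixpoint, start Z0 = {m1, m3}, add states with some successor in Z. Z1 = {m1, m2, m3}; fixed.
Sat(EF (~ack & idle)) = {m1, m2, m3}

{m1, m2, m3}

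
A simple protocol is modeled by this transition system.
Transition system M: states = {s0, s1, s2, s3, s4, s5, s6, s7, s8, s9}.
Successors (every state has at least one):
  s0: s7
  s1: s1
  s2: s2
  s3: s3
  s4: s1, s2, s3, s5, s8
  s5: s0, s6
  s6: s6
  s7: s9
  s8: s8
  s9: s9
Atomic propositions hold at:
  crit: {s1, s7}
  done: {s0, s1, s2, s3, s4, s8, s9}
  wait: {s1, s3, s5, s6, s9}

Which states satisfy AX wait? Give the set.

Sat(AX wait) = {s : every successor in {s1, s3, s5, s6, s9}} = {s1, s3, s6, s7, s9}

{s1, s3, s6, s7, s9}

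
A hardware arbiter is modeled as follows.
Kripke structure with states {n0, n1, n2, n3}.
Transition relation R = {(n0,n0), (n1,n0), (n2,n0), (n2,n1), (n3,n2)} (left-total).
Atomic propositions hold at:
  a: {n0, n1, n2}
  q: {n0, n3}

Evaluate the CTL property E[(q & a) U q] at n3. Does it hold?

Sat(q & a) = {n0}
E[(q & a) U q]: least fixpoint, start Z0 = Sat(q) = {n0, n3}, add states in Sat(q & a) with some successor in Z. Already a fixed point.
Sat(E[(q & a) U q]) = {n0, n3}
n3 ∈ Sat(E[(q & a) U q]) = {n0, n3}, so the formula holds at n3.

Yes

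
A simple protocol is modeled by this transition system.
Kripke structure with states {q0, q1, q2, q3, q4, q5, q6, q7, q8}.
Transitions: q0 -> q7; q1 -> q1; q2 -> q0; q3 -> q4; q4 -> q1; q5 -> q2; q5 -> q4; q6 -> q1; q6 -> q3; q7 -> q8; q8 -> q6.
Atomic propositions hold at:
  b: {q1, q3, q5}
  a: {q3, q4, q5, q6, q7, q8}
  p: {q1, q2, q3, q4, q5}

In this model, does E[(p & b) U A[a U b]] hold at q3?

Sat(p & b) = {q1, q3, q5}
A[a U b]: least fixpoint, start Z0 = Sat(b) = {q1, q3, q5}, add states in Sat(a) with every successor in Z. Z1 = {q1, q3, q4, q5, q6}; Z2 = {q1, q3, q4, q5, q6, q8}; Z3 = {q1, q3, q4, q5, q6, q7, q8}; fixed.
Sat(A[a U b]) = {q1, q3, q4, q5, q6, q7, q8}
E[(p & b) U A[a U b]]: least fixpoint, start Z0 = Sat(A[a U b]) = {q1, q3, q4, q5, q6, q7, q8}, add states in Sat(p & b) with some successor in Z. Already a fixed point.
Sat(E[(p & b) U A[a U b]]) = {q1, q3, q4, q5, q6, q7, q8}
q3 ∈ Sat(E[(p & b) U A[a U b]]) = {q1, q3, q4, q5, q6, q7, q8}, so the formula holds at q3.

Yes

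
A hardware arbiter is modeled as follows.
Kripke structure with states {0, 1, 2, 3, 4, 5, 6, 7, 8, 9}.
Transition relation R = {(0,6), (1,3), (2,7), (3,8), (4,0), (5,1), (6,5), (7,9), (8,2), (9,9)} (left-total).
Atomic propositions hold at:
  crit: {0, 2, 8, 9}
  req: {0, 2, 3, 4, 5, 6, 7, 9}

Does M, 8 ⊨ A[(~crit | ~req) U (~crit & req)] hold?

No

Sat(~crit) = {1, 3, 4, 5, 6, 7}
Sat(~req) = {1, 8}
Sat(~crit | ~req) = {1, 3, 4, 5, 6, 7, 8}
Sat(~crit & req) = {3, 4, 5, 6, 7}
A[(~crit | ~req) U (~crit & req)]: least fixpoint, start Z0 = Sat((~crit & req)) = {3, 4, 5, 6, 7}, add states in Sat(~crit | ~req) with every successor in Z. Z1 = {1, 3, 4, 5, 6, 7}; fixed.
Sat(A[(~crit | ~req) U (~crit & req)]) = {1, 3, 4, 5, 6, 7}
8 ∉ Sat(A[(~crit | ~req) U (~crit & req)]) = {1, 3, 4, 5, 6, 7}, so the formula does not hold at 8.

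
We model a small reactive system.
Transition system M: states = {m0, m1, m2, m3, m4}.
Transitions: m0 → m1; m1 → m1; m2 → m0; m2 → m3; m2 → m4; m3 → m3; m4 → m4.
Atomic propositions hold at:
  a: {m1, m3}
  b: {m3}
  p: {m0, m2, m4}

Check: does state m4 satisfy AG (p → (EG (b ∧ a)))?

Sat(b ∧ a) = {m3}
EG (b ∧ a): greatest fixpoint, start Z0 = {m3}, keep only states in Sat with some successor in Z. Already a fixed point.
Sat(EG (b ∧ a)) = {m3}
Sat(p → (EG (b ∧ a))) = {m1, m3}
AG (p → (EG (b ∧ a))): greatest fixpoint, start Z0 = {m1, m3}, keep only states in Sat with every successor in Z. Already a fixed point.
Sat(AG (p → (EG (b ∧ a)))) = {m1, m3}
m4 ∉ Sat(AG (p → (EG (b ∧ a)))) = {m1, m3}, so the formula does not hold at m4.

No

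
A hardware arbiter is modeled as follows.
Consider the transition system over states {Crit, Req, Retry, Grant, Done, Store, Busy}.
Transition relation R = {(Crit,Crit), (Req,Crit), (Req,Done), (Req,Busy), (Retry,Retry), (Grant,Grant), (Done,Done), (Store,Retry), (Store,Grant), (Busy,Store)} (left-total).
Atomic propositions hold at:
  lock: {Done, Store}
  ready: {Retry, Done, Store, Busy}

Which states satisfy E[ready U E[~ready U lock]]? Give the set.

Sat(~ready) = {Crit, Req, Grant}
E[~ready U lock]: least fixpoint, start Z0 = Sat(lock) = {Done, Store}, add states in Sat(~ready) with some successor in Z. Z1 = {Req, Done, Store}; fixed.
Sat(E[~ready U lock]) = {Req, Done, Store}
E[ready U E[~ready U lock]]: least fixpoint, start Z0 = Sat(E[~ready U lock]) = {Req, Done, Store}, add states in Sat(ready) with some successor in Z. Z1 = {Req, Done, Store, Busy}; fixed.
Sat(E[ready U E[~ready U lock]]) = {Req, Done, Store, Busy}

{Req, Done, Store, Busy}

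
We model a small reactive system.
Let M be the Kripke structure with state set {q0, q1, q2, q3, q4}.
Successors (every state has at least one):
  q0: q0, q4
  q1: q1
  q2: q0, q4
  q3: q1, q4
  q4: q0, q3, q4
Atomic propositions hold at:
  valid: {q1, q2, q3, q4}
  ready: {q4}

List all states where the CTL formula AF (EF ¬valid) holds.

Sat(¬valid) = {q0}
EF ¬valid: least fixpoint, start Z0 = {q0}, add states with some successor in Z. Z1 = {q0, q2, q4}; Z2 = {q0, q2, q3, q4}; fixed.
Sat(EF ¬valid) = {q0, q2, q3, q4}
AF (EF ¬valid): least fixpoint, start Z0 = {q0, q2, q3, q4}, add states with every successor in Z. Already a fixed point.
Sat(AF (EF ¬valid)) = {q0, q2, q3, q4}

{q0, q2, q3, q4}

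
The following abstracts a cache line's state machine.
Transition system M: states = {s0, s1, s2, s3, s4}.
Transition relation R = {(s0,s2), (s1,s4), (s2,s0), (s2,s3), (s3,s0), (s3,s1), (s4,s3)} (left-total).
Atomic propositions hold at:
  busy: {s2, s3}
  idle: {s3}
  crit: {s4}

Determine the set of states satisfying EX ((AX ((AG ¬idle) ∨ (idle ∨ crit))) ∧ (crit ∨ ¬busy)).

{s1, s3}

Sat(¬idle) = {s0, s1, s2, s4}
AG ¬idle: greatest fixpoint, start Z0 = {s0, s1, s2, s4}, keep only states in Sat with every successor in Z. Z1 = {s0, s1}; Z2 = ∅; fixed.
Sat(AG ¬idle) = ∅
Sat(idle ∨ crit) = {s3, s4}
Sat((AG ¬idle) ∨ (idle ∨ crit)) = {s3, s4}
Sat(AX ((AG ¬idle) ∨ (idle ∨ crit))) = {s : every successor in {s3, s4}} = {s1, s4}
Sat(¬busy) = {s0, s1, s4}
Sat(crit ∨ ¬busy) = {s0, s1, s4}
Sat((AX ((AG ¬idle) ∨ (idle ∨ crit))) ∧ (crit ∨ ¬busy)) = {s1, s4}
Sat(EX ((AX ((AG ¬idle) ∨ (idle ∨ crit))) ∧ (crit ∨ ¬busy))) = {s : some successor in {s1, s4}} = {s1, s3}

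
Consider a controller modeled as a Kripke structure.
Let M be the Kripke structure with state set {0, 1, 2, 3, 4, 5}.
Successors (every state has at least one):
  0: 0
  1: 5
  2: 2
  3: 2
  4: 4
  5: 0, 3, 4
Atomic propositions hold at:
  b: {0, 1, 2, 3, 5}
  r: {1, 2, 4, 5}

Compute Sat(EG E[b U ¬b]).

Sat(¬b) = {4}
E[b U ¬b]: least fixpoint, start Z0 = Sat(¬b) = {4}, add states in Sat(b) with some successor in Z. Z1 = {4, 5}; Z2 = {1, 4, 5}; fixed.
Sat(E[b U ¬b]) = {1, 4, 5}
EG E[b U ¬b]: greatest fixpoint, start Z0 = {1, 4, 5}, keep only states in Sat with some successor in Z. Already a fixed point.
Sat(EG E[b U ¬b]) = {1, 4, 5}

{1, 4, 5}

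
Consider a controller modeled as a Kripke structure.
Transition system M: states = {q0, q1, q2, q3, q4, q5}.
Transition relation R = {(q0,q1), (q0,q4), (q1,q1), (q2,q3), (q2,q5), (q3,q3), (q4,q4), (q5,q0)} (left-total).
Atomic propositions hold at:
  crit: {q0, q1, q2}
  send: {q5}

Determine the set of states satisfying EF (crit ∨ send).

Sat(crit ∨ send) = {q0, q1, q2, q5}
EF (crit ∨ send): least fixpoint, start Z0 = {q0, q1, q2, q5}, add states with some successor in Z. Already a fixed point.
Sat(EF (crit ∨ send)) = {q0, q1, q2, q5}

{q0, q1, q2, q5}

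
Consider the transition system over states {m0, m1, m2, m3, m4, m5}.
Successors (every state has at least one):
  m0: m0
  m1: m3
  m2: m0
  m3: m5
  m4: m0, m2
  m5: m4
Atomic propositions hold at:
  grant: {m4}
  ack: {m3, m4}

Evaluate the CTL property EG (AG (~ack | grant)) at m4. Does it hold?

Sat(~ack) = {m0, m1, m2, m5}
Sat(~ack | grant) = {m0, m1, m2, m4, m5}
AG (~ack | grant): greatest fixpoint, start Z0 = {m0, m1, m2, m4, m5}, keep only states in Sat with every successor in Z. Z1 = {m0, m2, m4, m5}; fixed.
Sat(AG (~ack | grant)) = {m0, m2, m4, m5}
EG (AG (~ack | grant)): greatest fixpoint, start Z0 = {m0, m2, m4, m5}, keep only states in Sat with some successor in Z. Already a fixed point.
Sat(EG (AG (~ack | grant))) = {m0, m2, m4, m5}
m4 ∈ Sat(EG (AG (~ack | grant))) = {m0, m2, m4, m5}, so the formula holds at m4.

Yes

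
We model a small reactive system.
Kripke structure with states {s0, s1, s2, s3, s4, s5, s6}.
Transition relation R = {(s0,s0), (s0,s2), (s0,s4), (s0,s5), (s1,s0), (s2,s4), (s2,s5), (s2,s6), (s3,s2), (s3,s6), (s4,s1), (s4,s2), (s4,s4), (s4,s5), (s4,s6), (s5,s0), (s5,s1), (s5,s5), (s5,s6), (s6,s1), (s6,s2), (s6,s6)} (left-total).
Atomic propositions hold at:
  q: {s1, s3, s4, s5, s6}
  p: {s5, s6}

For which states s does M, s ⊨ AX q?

Sat(AX q) = {s : every successor in {s1, s3, s4, s5, s6}} = {s2}

{s2}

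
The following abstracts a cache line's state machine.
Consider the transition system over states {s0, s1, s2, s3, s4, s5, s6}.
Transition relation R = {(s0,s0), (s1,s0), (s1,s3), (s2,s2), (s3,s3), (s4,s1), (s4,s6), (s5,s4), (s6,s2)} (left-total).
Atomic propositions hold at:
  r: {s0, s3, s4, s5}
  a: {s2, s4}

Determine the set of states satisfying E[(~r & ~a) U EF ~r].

{s1, s2, s4, s5, s6}

Sat(~r) = {s1, s2, s6}
Sat(~a) = {s0, s1, s3, s5, s6}
Sat(~r & ~a) = {s1, s6}
EF ~r: least fixpoint, start Z0 = {s1, s2, s6}, add states with some successor in Z. Z1 = {s1, s2, s4, s6}; Z2 = {s1, s2, s4, s5, s6}; fixed.
Sat(EF ~r) = {s1, s2, s4, s5, s6}
E[(~r & ~a) U EF ~r]: least fixpoint, start Z0 = Sat(EF ~r) = {s1, s2, s4, s5, s6}, add states in Sat(~r & ~a) with some successor in Z. Already a fixed point.
Sat(E[(~r & ~a) U EF ~r]) = {s1, s2, s4, s5, s6}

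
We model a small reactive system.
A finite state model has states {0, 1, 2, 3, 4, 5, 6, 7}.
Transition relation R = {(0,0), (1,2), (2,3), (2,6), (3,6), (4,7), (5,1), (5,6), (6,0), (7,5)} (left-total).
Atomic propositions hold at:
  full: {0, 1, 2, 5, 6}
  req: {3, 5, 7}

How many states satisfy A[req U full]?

7

A[req U full]: least fixpoint, start Z0 = Sat(full) = {0, 1, 2, 5, 6}, add states in Sat(req) with every successor in Z. Z1 = {0, 1, 2, 3, 5, 6, 7}; fixed.
Sat(A[req U full]) = {0, 1, 2, 3, 5, 6, 7}
|Sat(A[req U full])| = |{0, 1, 2, 3, 5, 6, 7}| = 7.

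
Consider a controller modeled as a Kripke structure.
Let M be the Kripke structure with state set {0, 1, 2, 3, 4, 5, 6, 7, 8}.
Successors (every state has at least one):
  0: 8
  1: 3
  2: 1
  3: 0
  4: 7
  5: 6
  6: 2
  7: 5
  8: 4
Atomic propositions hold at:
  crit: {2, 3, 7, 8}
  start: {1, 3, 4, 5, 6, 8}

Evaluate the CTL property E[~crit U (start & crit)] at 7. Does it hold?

Sat(~crit) = {0, 1, 4, 5, 6}
Sat(start & crit) = {3, 8}
E[~crit U (start & crit)]: least fixpoint, start Z0 = Sat((start & crit)) = {3, 8}, add states in Sat(~crit) with some successor in Z. Z1 = {0, 1, 3, 8}; fixed.
Sat(E[~crit U (start & crit)]) = {0, 1, 3, 8}
7 ∉ Sat(E[~crit U (start & crit)]) = {0, 1, 3, 8}, so the formula does not hold at 7.

No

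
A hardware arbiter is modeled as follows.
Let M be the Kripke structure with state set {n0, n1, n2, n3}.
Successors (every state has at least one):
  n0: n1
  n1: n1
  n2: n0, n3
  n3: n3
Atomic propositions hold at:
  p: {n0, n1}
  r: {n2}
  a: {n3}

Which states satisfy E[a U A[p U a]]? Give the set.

A[p U a]: least fixpoint, start Z0 = Sat(a) = {n3}, add states in Sat(p) with every successor in Z. Already a fixed point.
Sat(A[p U a]) = {n3}
E[a U A[p U a]]: least fixpoint, start Z0 = Sat(A[p U a]) = {n3}, add states in Sat(a) with some successor in Z. Already a fixed point.
Sat(E[a U A[p U a]]) = {n3}

{n3}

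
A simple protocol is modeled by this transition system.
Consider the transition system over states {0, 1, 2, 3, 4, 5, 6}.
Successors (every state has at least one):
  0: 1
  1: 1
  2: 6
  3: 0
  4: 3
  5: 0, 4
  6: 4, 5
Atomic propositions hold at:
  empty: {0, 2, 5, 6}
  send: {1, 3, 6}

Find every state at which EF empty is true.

{0, 2, 3, 4, 5, 6}

EF empty: least fixpoint, start Z0 = {0, 2, 5, 6}, add states with some successor in Z. Z1 = {0, 2, 3, 5, 6}; Z2 = {0, 2, 3, 4, 5, 6}; fixed.
Sat(EF empty) = {0, 2, 3, 4, 5, 6}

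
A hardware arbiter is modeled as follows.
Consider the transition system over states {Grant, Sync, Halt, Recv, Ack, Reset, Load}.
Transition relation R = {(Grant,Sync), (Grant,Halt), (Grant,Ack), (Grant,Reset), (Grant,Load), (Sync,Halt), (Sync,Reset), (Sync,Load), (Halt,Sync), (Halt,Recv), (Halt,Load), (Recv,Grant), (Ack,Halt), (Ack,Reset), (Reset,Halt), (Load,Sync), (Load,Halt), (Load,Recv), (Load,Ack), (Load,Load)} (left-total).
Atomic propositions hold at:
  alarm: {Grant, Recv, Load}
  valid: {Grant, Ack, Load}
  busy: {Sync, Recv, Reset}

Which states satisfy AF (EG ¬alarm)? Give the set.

Sat(¬alarm) = {Sync, Halt, Ack, Reset}
EG ¬alarm: greatest fixpoint, start Z0 = {Sync, Halt, Ack, Reset}, keep only states in Sat with some successor in Z. Already a fixed point.
Sat(EG ¬alarm) = {Sync, Halt, Ack, Reset}
AF (EG ¬alarm): least fixpoint, start Z0 = {Sync, Halt, Ack, Reset}, add states with every successor in Z. Already a fixed point.
Sat(AF (EG ¬alarm)) = {Sync, Halt, Ack, Reset}

{Sync, Halt, Ack, Reset}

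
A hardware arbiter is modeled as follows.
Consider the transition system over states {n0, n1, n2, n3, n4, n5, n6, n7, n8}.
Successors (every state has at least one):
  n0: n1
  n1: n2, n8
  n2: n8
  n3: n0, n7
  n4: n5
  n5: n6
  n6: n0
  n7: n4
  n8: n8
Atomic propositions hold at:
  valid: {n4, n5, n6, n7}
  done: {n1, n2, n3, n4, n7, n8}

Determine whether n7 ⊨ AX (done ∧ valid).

Sat(done ∧ valid) = {n4, n7}
Sat(AX (done ∧ valid)) = {s : every successor in {n4, n7}} = {n7}
n7 ∈ Sat(AX (done ∧ valid)) = {n7}, so the formula holds at n7.

Yes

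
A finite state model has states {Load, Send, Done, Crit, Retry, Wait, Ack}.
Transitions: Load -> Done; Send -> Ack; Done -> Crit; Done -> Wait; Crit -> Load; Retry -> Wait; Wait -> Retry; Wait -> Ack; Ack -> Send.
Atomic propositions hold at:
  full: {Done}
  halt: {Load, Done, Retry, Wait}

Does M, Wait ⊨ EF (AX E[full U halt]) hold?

Yes

E[full U halt]: least fixpoint, start Z0 = Sat(halt) = {Load, Done, Retry, Wait}, add states in Sat(full) with some successor in Z. Already a fixed point.
Sat(E[full U halt]) = {Load, Done, Retry, Wait}
Sat(AX E[full U halt]) = {s : every successor in {Load, Done, Retry, Wait}} = {Load, Crit, Retry}
EF (AX E[full U halt]): least fixpoint, start Z0 = {Load, Crit, Retry}, add states with some successor in Z. Z1 = {Load, Done, Crit, Retry, Wait}; fixed.
Sat(EF (AX E[full U halt])) = {Load, Done, Crit, Retry, Wait}
Wait ∈ Sat(EF (AX E[full U halt])) = {Load, Done, Crit, Retry, Wait}, so the formula holds at Wait.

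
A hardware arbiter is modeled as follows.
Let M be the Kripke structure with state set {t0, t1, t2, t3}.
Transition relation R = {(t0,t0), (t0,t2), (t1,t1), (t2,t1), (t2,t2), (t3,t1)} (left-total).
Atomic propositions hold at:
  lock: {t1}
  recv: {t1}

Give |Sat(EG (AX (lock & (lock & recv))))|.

2

Sat(lock & recv) = {t1}
Sat(lock & (lock & recv)) = {t1}
Sat(AX (lock & (lock & recv))) = {s : every successor in {t1}} = {t1, t3}
EG (AX (lock & (lock & recv))): greatest fixpoint, start Z0 = {t1, t3}, keep only states in Sat with some successor in Z. Already a fixed point.
Sat(EG (AX (lock & (lock & recv)))) = {t1, t3}
|Sat(EG (AX (lock & (lock & recv))))| = |{t1, t3}| = 2.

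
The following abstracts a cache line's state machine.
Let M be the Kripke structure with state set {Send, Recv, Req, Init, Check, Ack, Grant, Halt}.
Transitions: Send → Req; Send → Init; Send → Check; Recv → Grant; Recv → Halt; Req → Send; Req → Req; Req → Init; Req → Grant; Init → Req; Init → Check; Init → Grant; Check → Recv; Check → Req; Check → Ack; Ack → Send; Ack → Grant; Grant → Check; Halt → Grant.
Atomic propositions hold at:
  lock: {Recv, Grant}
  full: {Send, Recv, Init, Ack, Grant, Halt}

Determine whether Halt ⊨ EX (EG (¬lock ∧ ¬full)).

No

Sat(¬lock) = {Send, Req, Init, Check, Ack, Halt}
Sat(¬full) = {Req, Check}
Sat(¬lock ∧ ¬full) = {Req, Check}
EG (¬lock ∧ ¬full): greatest fixpoint, start Z0 = {Req, Check}, keep only states in Sat with some successor in Z. Already a fixed point.
Sat(EG (¬lock ∧ ¬full)) = {Req, Check}
Sat(EX (EG (¬lock ∧ ¬full))) = {s : some successor in {Req, Check}} = {Send, Req, Init, Check, Grant}
Halt ∉ Sat(EX (EG (¬lock ∧ ¬full))) = {Send, Req, Init, Check, Grant}, so the formula does not hold at Halt.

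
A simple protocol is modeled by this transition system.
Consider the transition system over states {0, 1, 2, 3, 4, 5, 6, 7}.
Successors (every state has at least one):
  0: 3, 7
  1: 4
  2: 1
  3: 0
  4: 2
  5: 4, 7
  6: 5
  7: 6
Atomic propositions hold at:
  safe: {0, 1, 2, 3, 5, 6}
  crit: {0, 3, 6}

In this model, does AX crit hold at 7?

Yes

Sat(AX crit) = {s : every successor in {0, 3, 6}} = {3, 7}
7 ∈ Sat(AX crit) = {3, 7}, so the formula holds at 7.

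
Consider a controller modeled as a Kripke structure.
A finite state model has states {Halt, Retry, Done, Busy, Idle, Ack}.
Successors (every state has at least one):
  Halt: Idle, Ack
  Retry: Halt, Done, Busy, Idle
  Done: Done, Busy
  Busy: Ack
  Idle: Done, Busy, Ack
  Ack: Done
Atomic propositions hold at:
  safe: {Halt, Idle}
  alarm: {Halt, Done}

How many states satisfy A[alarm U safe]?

2

A[alarm U safe]: least fixpoint, start Z0 = Sat(safe) = {Halt, Idle}, add states in Sat(alarm) with every successor in Z. Already a fixed point.
Sat(A[alarm U safe]) = {Halt, Idle}
|Sat(A[alarm U safe])| = |{Halt, Idle}| = 2.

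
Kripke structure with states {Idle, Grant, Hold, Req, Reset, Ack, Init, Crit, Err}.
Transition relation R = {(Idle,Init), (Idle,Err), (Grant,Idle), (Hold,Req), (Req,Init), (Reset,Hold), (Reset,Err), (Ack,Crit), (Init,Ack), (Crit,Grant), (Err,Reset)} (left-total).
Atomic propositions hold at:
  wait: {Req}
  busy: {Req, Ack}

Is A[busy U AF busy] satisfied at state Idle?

AF busy: least fixpoint, start Z0 = {Req, Ack}, add states with every successor in Z. Z1 = {Hold, Req, Ack, Init}; fixed.
Sat(AF busy) = {Hold, Req, Ack, Init}
A[busy U AF busy]: least fixpoint, start Z0 = Sat(AF busy) = {Hold, Req, Ack, Init}, add states in Sat(busy) with every successor in Z. Already a fixed point.
Sat(A[busy U AF busy]) = {Hold, Req, Ack, Init}
Idle ∉ Sat(A[busy U AF busy]) = {Hold, Req, Ack, Init}, so the formula does not hold at Idle.

No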